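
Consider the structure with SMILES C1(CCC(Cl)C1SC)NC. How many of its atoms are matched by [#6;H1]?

Check the 10 heavy atoms by environment: 3× C (H1) → match; 2× C (H2) → no; 1× N (H1) → no; 2× C (H3) → no; 1× S (H0) → no; 1× Cl (H0) → no.
That gives 3 matching atoms.

3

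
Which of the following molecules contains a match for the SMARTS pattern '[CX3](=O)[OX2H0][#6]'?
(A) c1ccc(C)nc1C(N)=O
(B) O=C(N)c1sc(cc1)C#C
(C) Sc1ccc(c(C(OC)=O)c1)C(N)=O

C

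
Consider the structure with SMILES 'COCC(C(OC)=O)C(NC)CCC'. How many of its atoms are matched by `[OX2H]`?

0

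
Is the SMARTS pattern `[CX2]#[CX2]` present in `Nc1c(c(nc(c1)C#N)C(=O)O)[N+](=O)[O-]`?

The pattern [CX2]#[CX2] describes a carbon-carbon triple bond — an alkyne.
The closest candidate here is a nitrile (-C#N), but the triple bond is C#N, not C#C. No other fragment satisfies the full query, so there is no match.

No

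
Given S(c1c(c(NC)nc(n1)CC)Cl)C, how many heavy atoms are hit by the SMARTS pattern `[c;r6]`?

Check the 13 heavy atoms by environment: 2× n (aromatic, in 6-ring) → no; 4× c (aromatic, in 6-ring) → match; 4× C (acyclic) → no; 1× S (acyclic) → no; 1× Cl (acyclic) → no; 1× N (acyclic) → no.
That gives 4 matching atoms.

4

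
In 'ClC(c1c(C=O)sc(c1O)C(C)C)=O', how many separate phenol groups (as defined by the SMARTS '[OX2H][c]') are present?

[OX2H][c] is the SMARTS for a phenol: a hydroxyl oxygen attached to an aromatic carbon.
Exactly one fragment in the molecule meets all constraints, giving 1 match.

1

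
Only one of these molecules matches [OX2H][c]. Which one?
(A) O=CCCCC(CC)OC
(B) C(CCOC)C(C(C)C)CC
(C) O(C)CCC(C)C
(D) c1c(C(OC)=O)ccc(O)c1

D

[OX2H][c] describes a hydroxyl oxygen attached to an aromatic carbon (a phenol).
(A) has a methoxy ether (-OCH3) but the oxygen has H0, not H1.
(B) has a methoxy ether (-OCH3) but the oxygen has H0, not H1.
(C) has a methoxy ether (-OCH3) but the oxygen has H0, not H1.
(D) contains a hydroxyl group (-OH), which satisfies every atom and bond constraint.
So the answer is (D).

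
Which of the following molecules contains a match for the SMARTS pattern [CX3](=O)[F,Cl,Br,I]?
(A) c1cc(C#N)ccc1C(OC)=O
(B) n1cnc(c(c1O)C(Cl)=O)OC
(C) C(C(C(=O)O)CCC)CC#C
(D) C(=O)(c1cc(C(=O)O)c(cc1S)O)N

B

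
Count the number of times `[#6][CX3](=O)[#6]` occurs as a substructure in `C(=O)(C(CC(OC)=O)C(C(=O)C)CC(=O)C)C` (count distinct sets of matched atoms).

3

[#6][CX3](=O)[#6] is the SMARTS for a ketone: a carbonyl carbon (no H) flanked by two carbons.
The molecule carries 3 separate instances of an acetyl/ketone group (-C(=O)CH3) meeting every constraint; each maps to a distinct set of atoms, giving 3 matches.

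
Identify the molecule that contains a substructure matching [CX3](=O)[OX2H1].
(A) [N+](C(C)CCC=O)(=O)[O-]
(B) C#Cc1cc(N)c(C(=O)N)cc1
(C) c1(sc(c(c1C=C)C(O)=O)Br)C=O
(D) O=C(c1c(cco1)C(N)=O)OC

C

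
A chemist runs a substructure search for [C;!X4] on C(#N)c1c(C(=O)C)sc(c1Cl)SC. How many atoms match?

2

The query [C;!X4] means: aliphatic carbon that does not have four total connections.
Check the 13 heavy atoms by environment: 1× s (aromatic, X2) → no; 4× c (aromatic, X3) → no; 1× C (X2) → match; 1× N (X1) → no; 1× S (X2) → no; 2× C (X4) → no; 1× C (X3) → match; 1× O (X1) → no; 1× Cl (X1) → no.
Summing the matching environments: 1 + 1 = 2 matching atoms.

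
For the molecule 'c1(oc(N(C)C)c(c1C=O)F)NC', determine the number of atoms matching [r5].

The query [r5] means: r5 matches atoms in a five-membered ring.
Check the 13 heavy atoms by environment: 1× o (aromatic, in 5-ring) → match; 4× c (aromatic, in 5-ring) → match; 2× N (acyclic) → no; 4× C (acyclic) → no; 1× F (acyclic) → no; 1× O (acyclic) → no.
Summing the matching environments: 1 + 4 = 5 matching atoms.

5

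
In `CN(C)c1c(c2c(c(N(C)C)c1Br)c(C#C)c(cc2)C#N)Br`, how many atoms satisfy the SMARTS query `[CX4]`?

The query [CX4] means: C with X4: aliphatic carbon with exactly 4 total connections (bonds + H).
Check the 22 heavy atoms by environment: 10× c (aromatic, X3) → no; 2× Br (X1) → no; 2× N (X3) → no; 4× C (X4) → match; 3× C (X2) → no; 1× N (X1) → no.
That gives 4 matching atoms.

4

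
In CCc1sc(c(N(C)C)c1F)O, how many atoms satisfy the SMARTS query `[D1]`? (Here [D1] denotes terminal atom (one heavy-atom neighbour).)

5

The query [D1] means: atom with exactly one heavy-atom neighbour (degree 1).
Check the 12 heavy atoms by environment: 1× s (aromatic, D2) → no; 4× c (aromatic, D3) → no; 1× N (D3) → no; 3× C (D1) → match; 1× C (D2) → no; 1× F (D1) → match; 1× O (D1) → match.
Summing the matching environments: 3 + 1 + 1 = 5 matching atoms.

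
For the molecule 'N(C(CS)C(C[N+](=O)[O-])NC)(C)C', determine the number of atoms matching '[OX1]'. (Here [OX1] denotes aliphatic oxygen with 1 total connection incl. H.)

2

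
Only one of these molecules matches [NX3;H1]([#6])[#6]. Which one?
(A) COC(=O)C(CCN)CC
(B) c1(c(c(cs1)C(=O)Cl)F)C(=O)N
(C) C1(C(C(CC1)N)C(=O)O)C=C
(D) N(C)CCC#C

D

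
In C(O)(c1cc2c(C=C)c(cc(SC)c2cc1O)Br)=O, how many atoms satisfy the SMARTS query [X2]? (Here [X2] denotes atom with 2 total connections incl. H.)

Check the 19 heavy atoms by environment: 10× c (aromatic, X3) → no; 1× Br (X1) → no; 1× S (X2) → match; 1× C (X4) → no; 3× C (X3) → no; 1× O (X1) → no; 2× O (X2) → match.
Summing the matching environments: 1 + 2 = 3 matching atoms.

3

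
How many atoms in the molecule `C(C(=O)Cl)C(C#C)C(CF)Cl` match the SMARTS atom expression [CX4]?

4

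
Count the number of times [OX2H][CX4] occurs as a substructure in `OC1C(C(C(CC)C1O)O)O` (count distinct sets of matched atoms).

[OX2H][CX4] is the SMARTS for an aliphatic alcohol: a hydroxyl oxygen bound to an sp3 (X4) carbon.
The molecule carries 4 separate instances of a hydroxyl group (-OH) meeting every constraint; each maps to a distinct set of atoms, giving 4 matches.

4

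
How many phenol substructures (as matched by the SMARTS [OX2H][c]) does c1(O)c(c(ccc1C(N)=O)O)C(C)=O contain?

[OX2H][c] is the SMARTS for a phenol: a hydroxyl oxygen attached to an aromatic carbon.
The molecule carries 2 separate instances of a hydroxyl group (-OH) meeting every constraint; each maps to a distinct set of atoms, giving 2 matches.

2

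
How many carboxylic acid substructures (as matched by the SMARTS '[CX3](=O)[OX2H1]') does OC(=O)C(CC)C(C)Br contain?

[CX3](=O)[OX2H1] is the SMARTS for a carboxylic acid: an sp2 carbon double-bonded to O and single-bonded to an -OH oxygen.
Exactly one fragment in the molecule meets all constraints, giving 1 match.

1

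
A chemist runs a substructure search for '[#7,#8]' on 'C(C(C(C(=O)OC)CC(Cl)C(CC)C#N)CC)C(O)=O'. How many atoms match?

The query [#7,#8] means: nitrogen or oxygen (comma = OR).
Check the 20 heavy atoms by environment: 14× C → no; 1× Cl → no; 1× N → match; 4× O → match.
Summing the matching environments: 1 + 4 = 5 matching atoms.

5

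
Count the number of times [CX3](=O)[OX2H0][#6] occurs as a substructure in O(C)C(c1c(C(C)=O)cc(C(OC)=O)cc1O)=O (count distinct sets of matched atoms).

2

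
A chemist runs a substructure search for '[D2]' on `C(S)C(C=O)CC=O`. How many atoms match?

The query [D2] means: atom with exactly two heavy-atom neighbours.
Check the 8 heavy atoms by environment: 4× C (D2) → match; 1× C (D3) → no; 2× O (D1) → no; 1× S (D1) → no.
That gives 4 matching atoms.

4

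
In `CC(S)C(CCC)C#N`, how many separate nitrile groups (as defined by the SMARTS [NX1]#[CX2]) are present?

[NX1]#[CX2] is the SMARTS for a nitrile: a nitrogen triple-bonded to a two-connected carbon.
Exactly one fragment in the molecule meets all constraints, giving 1 match.

1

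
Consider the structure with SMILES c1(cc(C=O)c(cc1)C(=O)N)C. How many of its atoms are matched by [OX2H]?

Check the 12 heavy atoms by environment: 3× c (aromatic, H0, X3) → no; 3× c (aromatic, H1, X3) → no; 1× C (H1, X3) → no; 2× O (H0, X1) → no; 1× C (H0, X3) → no; 1× N (H2, X3) → no; 1× C (H3, X4) → no.
No environment satisfies the query, so 0 matching atoms.

0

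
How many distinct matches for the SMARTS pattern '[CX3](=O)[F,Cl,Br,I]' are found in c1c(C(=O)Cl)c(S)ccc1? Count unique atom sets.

1

[CX3](=O)[F,Cl,Br,I] is the SMARTS for an acyl halide: a carbonyl carbon bonded to a halogen.
Exactly one fragment in the molecule meets all constraints, giving 1 match.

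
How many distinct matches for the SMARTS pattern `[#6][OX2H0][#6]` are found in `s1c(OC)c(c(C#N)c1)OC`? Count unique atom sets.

2

[#6][OX2H0][#6] is the SMARTS for an ether: an aliphatic oxygen bridging two carbons with no H on the oxygen.
The molecule carries 2 separate instances of a methoxy ether (-OCH3) meeting every constraint; each maps to a distinct set of atoms, giving 2 matches.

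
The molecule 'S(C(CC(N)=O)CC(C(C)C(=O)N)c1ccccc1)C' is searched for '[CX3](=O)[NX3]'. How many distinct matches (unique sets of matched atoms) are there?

2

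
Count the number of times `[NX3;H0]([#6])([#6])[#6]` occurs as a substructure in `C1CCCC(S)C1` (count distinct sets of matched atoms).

0

[NX3;H0]([#6])([#6])[#6] is the SMARTS for a tertiary amine: a trivalent nitrogen with no H, bonded to three carbons.
No fragment in the molecule satisfies every constraint, giving 0 matches.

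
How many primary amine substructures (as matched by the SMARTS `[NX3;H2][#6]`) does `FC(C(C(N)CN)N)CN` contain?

4

[NX3;H2][#6] is the SMARTS for a primary amine: a trivalent nitrogen with two H attached to carbon.
The molecule carries 4 separate instances of a primary amino group (-NH2) meeting every constraint; each maps to a distinct set of atoms, giving 4 matches.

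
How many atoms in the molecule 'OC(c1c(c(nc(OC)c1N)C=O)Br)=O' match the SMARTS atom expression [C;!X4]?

The query [C;!X4] means: aliphatic carbon that does not have four total connections.
Check the 15 heavy atoms by environment: 1× n (aromatic, X2) → no; 5× c (aromatic, X3) → no; 2× O (X2) → no; 1× C (X4) → no; 2× C (X3) → match; 2× O (X1) → no; 1× N (X3) → no; 1× Br (X1) → no.
That gives 2 matching atoms.

2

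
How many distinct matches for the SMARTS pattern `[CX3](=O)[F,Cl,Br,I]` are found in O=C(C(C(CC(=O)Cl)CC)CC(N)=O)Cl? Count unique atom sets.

2

[CX3](=O)[F,Cl,Br,I] is the SMARTS for an acyl halide: a carbonyl carbon bonded to a halogen.
The molecule carries 2 separate instances of an acyl chloride (-C(=O)Cl) meeting every constraint; each maps to a distinct set of atoms, giving 2 matches.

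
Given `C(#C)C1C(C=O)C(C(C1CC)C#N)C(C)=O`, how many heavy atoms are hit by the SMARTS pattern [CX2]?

Check the 16 heavy atoms by environment: 8× C (X4) → no; 3× C (X2) → match; 2× C (X3) → no; 2× O (X1) → no; 1× N (X1) → no.
That gives 3 matching atoms.

3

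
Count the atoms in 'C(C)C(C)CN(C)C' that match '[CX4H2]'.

2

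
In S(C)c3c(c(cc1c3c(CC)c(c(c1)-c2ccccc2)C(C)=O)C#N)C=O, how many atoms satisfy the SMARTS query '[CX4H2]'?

1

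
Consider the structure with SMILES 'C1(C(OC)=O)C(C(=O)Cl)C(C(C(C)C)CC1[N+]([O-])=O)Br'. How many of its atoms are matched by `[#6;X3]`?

2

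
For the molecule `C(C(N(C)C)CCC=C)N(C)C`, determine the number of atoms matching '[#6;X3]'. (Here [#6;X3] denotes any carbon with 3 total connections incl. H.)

2

The query [#6;X3] means: any carbon (aromatic or not) with three total connections.
Check the 12 heavy atoms by environment: 8× C (X4) → no; 2× N (X3) → no; 2× C (X3) → match.
That gives 2 matching atoms.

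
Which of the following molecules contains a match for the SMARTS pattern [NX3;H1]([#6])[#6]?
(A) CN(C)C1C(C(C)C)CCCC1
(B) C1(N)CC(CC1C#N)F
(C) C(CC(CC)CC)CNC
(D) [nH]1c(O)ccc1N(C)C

C

[NX3;H1]([#6])[#6] describes a trivalent nitrogen with one H, bonded to two carbons (a secondary amine).
(A) has a dimethylamino group (-N(CH3)2) but the nitrogen has H0, not H1.
(B) has a primary amino group (-NH2) but the nitrogen has H2 and only one carbon neighbour.
(C) contains an N-methylamino group (-NHCH3), which satisfies every atom and bond constraint.
(D) has a dimethylamino group (-N(CH3)2) but the nitrogen has H0, not H1.
So the answer is (C).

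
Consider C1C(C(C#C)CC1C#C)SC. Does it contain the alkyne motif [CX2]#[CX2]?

Yes

The pattern [CX2]#[CX2] describes a carbon-carbon triple bond — an alkyne.
The molecule carries an ethynyl group (-C#CH), whose atoms satisfy every constraint of the query, so the pattern matches.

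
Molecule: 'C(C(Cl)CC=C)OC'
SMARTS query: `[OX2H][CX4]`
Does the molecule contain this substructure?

No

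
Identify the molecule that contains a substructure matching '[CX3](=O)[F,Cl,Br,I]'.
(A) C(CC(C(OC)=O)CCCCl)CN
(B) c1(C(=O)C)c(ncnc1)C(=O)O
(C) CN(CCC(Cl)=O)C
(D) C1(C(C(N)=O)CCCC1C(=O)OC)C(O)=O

C

[CX3](=O)[F,Cl,Br,I] describes a carbonyl carbon bonded to a halogen (an acyl halide).
(A) has a methyl-ester group (-C(=O)OCH3) but the carbonyl is bonded to -O-C, not to a halogen.
(B) has a carboxylic acid group (-C(=O)OH) but the carbonyl is bonded to -OH, not to a halogen.
(C) contains an acyl chloride (-C(=O)Cl), which satisfies every atom and bond constraint.
(D) has a carboxylic acid group (-C(=O)OH) but the carbonyl is bonded to -OH, not to a halogen.
So the answer is (C).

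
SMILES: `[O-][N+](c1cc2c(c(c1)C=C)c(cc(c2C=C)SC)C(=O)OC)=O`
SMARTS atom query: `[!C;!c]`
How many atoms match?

6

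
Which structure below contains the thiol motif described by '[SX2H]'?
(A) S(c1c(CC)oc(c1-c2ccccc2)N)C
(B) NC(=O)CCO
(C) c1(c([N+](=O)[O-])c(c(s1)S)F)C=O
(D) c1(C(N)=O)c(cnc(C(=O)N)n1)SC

[SX2H] describes an aliphatic sulfur with two connections, one being H (a thiol).
(A) has a methylthio ether (-SCH3) but the sulfur has H0 (bonded to two carbons), not H1.
(B) has a hydroxyl group (-OH) but it is an -OH, not an -SH.
(C) contains a thiol (-SH), which satisfies every atom and bond constraint.
(D) has a methylthio ether (-SCH3) but the sulfur has H0 (bonded to two carbons), not H1.
So the answer is (C).

C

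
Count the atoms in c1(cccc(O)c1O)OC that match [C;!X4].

0

The query [C;!X4] means: aliphatic carbon that does not have four total connections.
Check the 10 heavy atoms by environment: 6× c (aromatic, X3) → no; 3× O (X2) → no; 1× C (X4) → no.
No environment satisfies the query, so 0 matching atoms.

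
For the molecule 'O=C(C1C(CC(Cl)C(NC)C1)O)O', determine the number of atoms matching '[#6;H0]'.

1

The query [#6;H0] means: any carbon with no attached hydrogen.
Check the 13 heavy atoms by environment: 4× C (H1) → no; 2× C (H2) → no; 2× O (H1) → no; 1× N (H1) → no; 1× C (H3) → no; 1× C (H0) → match; 1× O (H0) → no; 1× Cl (H0) → no.
That gives 1 matching atom.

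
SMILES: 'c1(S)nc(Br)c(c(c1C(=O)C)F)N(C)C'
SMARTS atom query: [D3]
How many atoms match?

Check the 15 heavy atoms by environment: 1× n (aromatic, D2) → no; 5× c (aromatic, D3) → match; 1× F (D1) → no; 1× Br (D1) → no; 1× S (D1) → no; 1× C (D3) → match; 1× O (D1) → no; 3× C (D1) → no; 1× N (D3) → match.
Summing the matching environments: 5 + 1 + 1 = 7 matching atoms.

7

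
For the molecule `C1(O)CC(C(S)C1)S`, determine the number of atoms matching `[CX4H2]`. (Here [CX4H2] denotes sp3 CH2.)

2

The query [CX4H2] means: sp3 carbon (X4) with exactly two hydrogens.
Check the 8 heavy atoms by environment: 3× C (H1, X4) → no; 2× C (H2, X4) → match; 2× S (H1, X2) → no; 1× O (H1, X2) → no.
That gives 2 matching atoms.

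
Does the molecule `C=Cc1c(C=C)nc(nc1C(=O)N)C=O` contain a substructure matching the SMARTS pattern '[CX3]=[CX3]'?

Yes

The pattern [CX3]=[CX3] describes a non-aromatic C=C double bond between two sp2 carbons — an alkene.
The molecule carries a vinyl group (-CH=CH2), whose atoms satisfy every constraint of the query, so the pattern matches.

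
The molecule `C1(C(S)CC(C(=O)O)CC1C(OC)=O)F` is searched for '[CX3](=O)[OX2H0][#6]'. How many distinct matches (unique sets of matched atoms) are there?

1

[CX3](=O)[OX2H0][#6] is the SMARTS for an ester: a carbonyl carbon bonded to an oxygen that is itself bonded to carbon (no H on that O).
Exactly one fragment in the molecule meets all constraints, giving 1 match.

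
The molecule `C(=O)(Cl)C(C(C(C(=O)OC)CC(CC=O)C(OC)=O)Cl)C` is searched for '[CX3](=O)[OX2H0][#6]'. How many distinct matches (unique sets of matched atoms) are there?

2

[CX3](=O)[OX2H0][#6] is the SMARTS for an ester: a carbonyl carbon bonded to an oxygen that is itself bonded to carbon (no H on that O).
The molecule carries 2 separate instances of a methyl-ester group (-C(=O)OCH3) meeting every constraint; each maps to a distinct set of atoms, giving 2 matches.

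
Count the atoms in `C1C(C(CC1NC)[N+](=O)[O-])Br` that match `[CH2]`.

2

The query [CH2] means: aliphatic carbon with exactly two hydrogens.
Check the 11 heavy atoms by environment: 3× C (H1) → no; 2× C (H2) → match; 1× N (charge +1, H0) → no; 1× O (charge -1, H0) → no; 1× O (H0) → no; 1× Br (H0) → no; 1× N (H1) → no; 1× C (H3) → no.
That gives 2 matching atoms.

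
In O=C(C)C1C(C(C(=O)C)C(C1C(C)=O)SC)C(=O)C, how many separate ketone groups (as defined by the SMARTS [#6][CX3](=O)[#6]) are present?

4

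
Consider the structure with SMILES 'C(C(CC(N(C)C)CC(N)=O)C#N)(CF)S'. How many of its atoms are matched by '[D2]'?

4

Check the 16 heavy atoms by environment: 4× C (D2) → match; 4× C (D3) → no; 1× F (D1) → no; 1× S (D1) → no; 2× N (D1) → no; 1× N (D3) → no; 2× C (D1) → no; 1× O (D1) → no.
That gives 4 matching atoms.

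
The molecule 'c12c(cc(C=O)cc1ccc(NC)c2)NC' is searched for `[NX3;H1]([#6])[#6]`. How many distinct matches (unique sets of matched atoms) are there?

[NX3;H1]([#6])[#6] is the SMARTS for a secondary amine: a trivalent nitrogen with one H, bonded to two carbons.
The molecule carries 2 separate instances of an N-methylamino group (-NHCH3) meeting every constraint; each maps to a distinct set of atoms, giving 2 matches.

2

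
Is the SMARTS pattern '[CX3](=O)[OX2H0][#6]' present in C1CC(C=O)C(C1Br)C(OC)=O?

Yes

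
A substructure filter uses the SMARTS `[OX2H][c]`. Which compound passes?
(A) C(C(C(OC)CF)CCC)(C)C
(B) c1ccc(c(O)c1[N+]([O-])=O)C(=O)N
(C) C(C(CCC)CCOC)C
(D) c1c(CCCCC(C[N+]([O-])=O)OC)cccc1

[OX2H][c] describes a hydroxyl oxygen attached to an aromatic carbon (a phenol).
(A) has a methoxy ether (-OCH3) but the oxygen has H0, not H1.
(B) contains a hydroxyl group (-OH), which satisfies every atom and bond constraint.
(C) has a methoxy ether (-OCH3) but the oxygen has H0, not H1.
(D) has a methoxy ether (-OCH3) but the oxygen has H0, not H1.
So the answer is (B).

B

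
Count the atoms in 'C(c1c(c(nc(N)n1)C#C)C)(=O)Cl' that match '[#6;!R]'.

4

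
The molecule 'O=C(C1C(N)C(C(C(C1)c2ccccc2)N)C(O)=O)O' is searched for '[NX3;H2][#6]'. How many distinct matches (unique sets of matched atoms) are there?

[NX3;H2][#6] is the SMARTS for a primary amine: a trivalent nitrogen with two H attached to carbon.
The molecule carries 2 separate instances of a primary amino group (-NH2) meeting every constraint; each maps to a distinct set of atoms, giving 2 matches.

2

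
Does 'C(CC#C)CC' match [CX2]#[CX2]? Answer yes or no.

Yes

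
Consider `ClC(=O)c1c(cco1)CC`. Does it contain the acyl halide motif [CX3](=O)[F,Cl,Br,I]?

Yes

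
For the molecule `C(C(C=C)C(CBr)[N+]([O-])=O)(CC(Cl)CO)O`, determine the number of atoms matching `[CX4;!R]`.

7

The query [CX4;!R] means: aliphatic carbon with four total connections, not in a ring.
Check the 16 heavy atoms by environment: 7× C (X4, acyclic) → match; 1× Cl (X1, acyclic) → no; 1× N (charge +1, X3, acyclic) → no; 1× O (charge -1, X1, acyclic) → no; 1× O (X1, acyclic) → no; 1× Br (X1, acyclic) → no; 2× O (X2, acyclic) → no; 2× C (X3, acyclic) → no.
That gives 7 matching atoms.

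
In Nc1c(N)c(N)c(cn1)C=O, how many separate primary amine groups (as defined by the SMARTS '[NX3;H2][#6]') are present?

3

[NX3;H2][#6] is the SMARTS for a primary amine: a trivalent nitrogen with two H attached to carbon.
The molecule carries 3 separate instances of a primary amino group (-NH2) meeting every constraint; each maps to a distinct set of atoms, giving 3 matches.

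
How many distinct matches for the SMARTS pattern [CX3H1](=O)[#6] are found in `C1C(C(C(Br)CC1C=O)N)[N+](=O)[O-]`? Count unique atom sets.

1

[CX3H1](=O)[#6] is the SMARTS for an aldehyde: an sp2 carbon with one H, double-bonded to O and single-bonded to carbon.
Exactly one fragment in the molecule meets all constraints, giving 1 match.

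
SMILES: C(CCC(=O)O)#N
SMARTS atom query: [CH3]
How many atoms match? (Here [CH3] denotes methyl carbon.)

The query [CH3] means: aliphatic carbon with exactly three hydrogens.
Check the 7 heavy atoms by environment: 2× C (H2) → no; 2× C (H0) → no; 1× O (H0) → no; 1× O (H1) → no; 1× N (H0) → no.
No environment satisfies the query, so 0 matching atoms.

0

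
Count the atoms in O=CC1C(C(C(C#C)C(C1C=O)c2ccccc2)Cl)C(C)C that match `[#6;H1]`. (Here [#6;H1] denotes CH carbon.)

Check the 22 heavy atoms by environment: 10× C (H1) → match; 2× C (H3) → no; 2× O (H0) → no; 1× c (aromatic, H0) → no; 5× c (aromatic, H1) → match; 1× Cl (H0) → no; 1× C (H0) → no.
Summing the matching environments: 10 + 5 = 15 matching atoms.

15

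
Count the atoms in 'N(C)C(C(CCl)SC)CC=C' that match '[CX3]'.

The query [CX3] means: C with X3: aliphatic carbon with exactly 3 total connections.
Check the 11 heavy atoms by environment: 6× C (X4) → no; 1× Cl (X1) → no; 1× N (X3) → no; 2× C (X3) → match; 1× S (X2) → no.
That gives 2 matching atoms.

2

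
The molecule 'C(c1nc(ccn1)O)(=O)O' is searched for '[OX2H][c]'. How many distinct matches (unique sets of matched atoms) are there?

1

[OX2H][c] is the SMARTS for a phenol: a hydroxyl oxygen attached to an aromatic carbon.
Exactly one fragment in the molecule meets all constraints, giving 1 match.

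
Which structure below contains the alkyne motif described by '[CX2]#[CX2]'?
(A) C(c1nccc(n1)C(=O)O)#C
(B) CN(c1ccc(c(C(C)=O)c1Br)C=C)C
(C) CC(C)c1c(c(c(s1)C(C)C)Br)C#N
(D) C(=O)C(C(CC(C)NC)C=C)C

A

[CX2]#[CX2] describes a carbon-carbon triple bond (an alkyne).
(A) contains an ethynyl group (-C#CH), which satisfies every atom and bond constraint.
(B) has a vinyl group (-CH=CH2) but the C=C is a double bond; both carbons are CX3, not CX2.
(C) has a nitrile (-C#N) but the triple bond is C#N, not C#C.
(D) has a vinyl group (-CH=CH2) but the C=C is a double bond; both carbons are CX3, not CX2.
So the answer is (A).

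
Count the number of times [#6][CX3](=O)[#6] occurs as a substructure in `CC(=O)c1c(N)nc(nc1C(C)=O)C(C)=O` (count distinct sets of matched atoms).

3

[#6][CX3](=O)[#6] is the SMARTS for a ketone: a carbonyl carbon (no H) flanked by two carbons.
The molecule carries 3 separate instances of an acetyl/ketone group (-C(=O)CH3) meeting every constraint; each maps to a distinct set of atoms, giving 3 matches.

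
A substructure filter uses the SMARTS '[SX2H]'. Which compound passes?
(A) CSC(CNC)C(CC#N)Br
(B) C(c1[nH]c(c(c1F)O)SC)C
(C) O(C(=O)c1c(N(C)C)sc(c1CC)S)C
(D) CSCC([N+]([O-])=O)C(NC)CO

[SX2H] describes an aliphatic sulfur with two connections, one being H (a thiol).
(A) has a methylthio ether (-SCH3) but the sulfur has H0 (bonded to two carbons), not H1.
(B) has a hydroxyl group (-OH) but it is an -OH, not an -SH.
(C) contains a thiol (-SH), which satisfies every atom and bond constraint.
(D) has a hydroxyl group (-OH) but it is an -OH, not an -SH.
So the answer is (C).

C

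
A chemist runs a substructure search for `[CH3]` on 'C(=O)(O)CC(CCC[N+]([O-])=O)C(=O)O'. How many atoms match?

0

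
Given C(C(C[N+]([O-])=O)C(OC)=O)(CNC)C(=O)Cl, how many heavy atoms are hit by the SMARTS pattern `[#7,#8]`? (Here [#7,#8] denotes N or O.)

7

The query [#7,#8] means: nitrogen or oxygen (comma = OR).
Check the 16 heavy atoms by environment: 8× C → no; 1× N (charge +1) → match; 1× O (charge -1) → match; 4× O → match; 1× N → match; 1× Cl → no.
Summing the matching environments: 1 + 1 + 4 + 1 = 7 matching atoms.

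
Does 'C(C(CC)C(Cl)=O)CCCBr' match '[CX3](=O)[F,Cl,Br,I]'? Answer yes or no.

Yes

The pattern [CX3](=O)[F,Cl,Br,I] describes a carbonyl carbon bonded to a halogen — an acyl halide.
The molecule carries an acyl chloride (-C(=O)Cl), whose atoms satisfy every constraint of the query, so the pattern matches.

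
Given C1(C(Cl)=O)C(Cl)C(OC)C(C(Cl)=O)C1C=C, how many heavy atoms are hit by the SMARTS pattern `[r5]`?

5

The query [r5] means: r5 matches atoms in a five-membered ring.
Check the 16 heavy atoms by environment: 5× C (in 5-ring) → match; 5× C (acyclic) → no; 3× O (acyclic) → no; 3× Cl (acyclic) → no.
That gives 5 matching atoms.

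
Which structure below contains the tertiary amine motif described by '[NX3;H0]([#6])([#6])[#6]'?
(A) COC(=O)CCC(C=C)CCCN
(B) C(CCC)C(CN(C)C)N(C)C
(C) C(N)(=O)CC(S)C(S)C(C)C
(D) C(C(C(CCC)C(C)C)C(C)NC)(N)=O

B

[NX3;H0]([#6])([#6])[#6] describes a trivalent nitrogen with no H, bonded to three carbons (a tertiary amine).
(A) has a primary amino group (-NH2) but the nitrogen has H2, not H0 with three carbons.
(B) contains a dimethylamino group (-N(CH3)2), which satisfies every atom and bond constraint.
(C) has a primary amide (-C(=O)NH2) but the amide nitrogen has H2 and only one carbon neighbour.
(D) has a primary amide (-C(=O)NH2) but the amide nitrogen has H2 and only one carbon neighbour.
So the answer is (B).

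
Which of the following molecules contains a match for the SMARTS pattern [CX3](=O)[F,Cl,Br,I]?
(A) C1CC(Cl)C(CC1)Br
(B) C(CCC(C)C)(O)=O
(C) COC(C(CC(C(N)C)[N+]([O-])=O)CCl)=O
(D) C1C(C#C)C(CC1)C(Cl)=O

D

[CX3](=O)[F,Cl,Br,I] describes a carbonyl carbon bonded to a halogen (an acyl halide).
(A) has a chloro substituent but the Cl is not on a carbonyl carbon.
(B) has a carboxylic acid group (-C(=O)OH) but the carbonyl is bonded to -OH, not to a halogen.
(C) has a chloro substituent but the Cl is not on a carbonyl carbon.
(D) contains an acyl chloride (-C(=O)Cl), which satisfies every atom and bond constraint.
So the answer is (D).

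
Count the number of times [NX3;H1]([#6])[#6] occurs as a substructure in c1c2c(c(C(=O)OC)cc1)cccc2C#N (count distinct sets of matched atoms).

[NX3;H1]([#6])[#6] is the SMARTS for a secondary amine: a trivalent nitrogen with one H, bonded to two carbons.
No fragment in the molecule satisfies every constraint, giving 0 matches.

0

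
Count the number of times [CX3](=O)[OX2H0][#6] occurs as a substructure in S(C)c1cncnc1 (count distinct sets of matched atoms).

[CX3](=O)[OX2H0][#6] is the SMARTS for an ester: a carbonyl carbon bonded to an oxygen that is itself bonded to carbon (no H on that O).
No fragment in the molecule satisfies every constraint, giving 0 matches.

0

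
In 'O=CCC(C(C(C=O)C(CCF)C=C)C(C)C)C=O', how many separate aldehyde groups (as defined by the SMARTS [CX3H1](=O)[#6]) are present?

3

[CX3H1](=O)[#6] is the SMARTS for an aldehyde: an sp2 carbon with one H, double-bonded to O and single-bonded to carbon.
The molecule carries 3 separate instances of an aldehyde (-CHO) meeting every constraint; each maps to a distinct set of atoms, giving 3 matches.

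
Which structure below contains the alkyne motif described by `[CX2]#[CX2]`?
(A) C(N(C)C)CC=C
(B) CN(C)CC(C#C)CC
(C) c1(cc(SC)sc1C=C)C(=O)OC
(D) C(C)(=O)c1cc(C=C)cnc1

B

[CX2]#[CX2] describes a carbon-carbon triple bond (an alkyne).
(A) has a vinyl group (-CH=CH2) but the C=C is a double bond; both carbons are CX3, not CX2.
(B) contains an ethynyl group (-C#CH), which satisfies every atom and bond constraint.
(C) has a vinyl group (-CH=CH2) but the C=C is a double bond; both carbons are CX3, not CX2.
(D) has a vinyl group (-CH=CH2) but the C=C is a double bond; both carbons are CX3, not CX2.
So the answer is (B).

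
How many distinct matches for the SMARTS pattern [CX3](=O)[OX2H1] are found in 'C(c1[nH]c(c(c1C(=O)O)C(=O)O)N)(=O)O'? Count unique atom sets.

3

[CX3](=O)[OX2H1] is the SMARTS for a carboxylic acid: an sp2 carbon double-bonded to O and single-bonded to an -OH oxygen.
The molecule carries 3 separate instances of a carboxylic acid group (-C(=O)OH) meeting every constraint; each maps to a distinct set of atoms, giving 3 matches.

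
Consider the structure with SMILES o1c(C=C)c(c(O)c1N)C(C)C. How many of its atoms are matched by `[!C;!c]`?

3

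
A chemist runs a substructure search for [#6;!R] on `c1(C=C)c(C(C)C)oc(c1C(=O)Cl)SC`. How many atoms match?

7

Check the 15 heavy atoms by environment: 1× o (aromatic, in 5-ring) → no; 4× c (aromatic, in 5-ring) → no; 7× C (acyclic) → match; 1× O (acyclic) → no; 1× Cl (acyclic) → no; 1× S (acyclic) → no.
That gives 7 matching atoms.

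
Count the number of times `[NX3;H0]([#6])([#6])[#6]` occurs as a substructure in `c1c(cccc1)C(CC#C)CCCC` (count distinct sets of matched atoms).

0

[NX3;H0]([#6])([#6])[#6] is the SMARTS for a tertiary amine: a trivalent nitrogen with no H, bonded to three carbons.
No fragment in the molecule satisfies every constraint, giving 0 matches.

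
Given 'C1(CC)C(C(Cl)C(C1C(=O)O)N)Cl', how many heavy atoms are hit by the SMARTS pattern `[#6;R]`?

5

The query [#6;R] means: carbon that is part of a ring.
Check the 13 heavy atoms by environment: 5× C (in 5-ring) → match; 3× C (acyclic) → no; 2× O (acyclic) → no; 2× Cl (acyclic) → no; 1× N (acyclic) → no.
That gives 5 matching atoms.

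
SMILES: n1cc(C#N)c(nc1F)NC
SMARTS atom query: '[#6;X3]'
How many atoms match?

4

Check the 11 heavy atoms by environment: 2× n (aromatic, X2) → no; 4× c (aromatic, X3) → match; 1× C (X2) → no; 1× N (X1) → no; 1× F (X1) → no; 1× N (X3) → no; 1× C (X4) → no.
That gives 4 matching atoms.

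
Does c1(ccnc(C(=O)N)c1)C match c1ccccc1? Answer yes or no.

No

The pattern c1ccccc1 describes six aromatic carbons in a ring — a benzene ring.
The closest candidate here is a methyl group (-CH3), but no six-membered all-carbon aromatic ring is present. No other fragment satisfies the full query, so there is no match.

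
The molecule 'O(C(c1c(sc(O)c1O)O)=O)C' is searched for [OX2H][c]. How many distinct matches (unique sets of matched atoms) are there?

3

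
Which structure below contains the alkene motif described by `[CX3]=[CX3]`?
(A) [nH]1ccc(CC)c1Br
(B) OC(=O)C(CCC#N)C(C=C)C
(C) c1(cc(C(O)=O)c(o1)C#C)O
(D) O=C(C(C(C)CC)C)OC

B

[CX3]=[CX3] describes a non-aromatic C=C double bond between two sp2 carbons (an alkene).
(A) has an ethyl group (-CH2CH3) but its C-C bond is a single bond between CX4 carbons, not CX3=CX3.
(B) contains a vinyl group (-CH=CH2), which satisfies every atom and bond constraint.
(C) has an ethynyl group (-C#CH) but the C-C bond is a triple bond, not a double bond.
(D) has an ethyl group (-CH2CH3) but its C-C bond is a single bond between CX4 carbons, not CX3=CX3.
So the answer is (B).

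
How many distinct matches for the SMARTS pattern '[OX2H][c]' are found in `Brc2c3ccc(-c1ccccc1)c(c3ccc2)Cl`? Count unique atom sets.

0

[OX2H][c] is the SMARTS for a phenol: a hydroxyl oxygen attached to an aromatic carbon.
No fragment in the molecule satisfies every constraint, giving 0 matches.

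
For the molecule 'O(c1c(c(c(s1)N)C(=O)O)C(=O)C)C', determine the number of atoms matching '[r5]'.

5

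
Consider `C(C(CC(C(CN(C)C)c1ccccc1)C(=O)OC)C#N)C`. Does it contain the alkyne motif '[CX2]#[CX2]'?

The pattern [CX2]#[CX2] describes a carbon-carbon triple bond — an alkyne.
The closest candidate here is a nitrile (-C#N), but the triple bond is C#N, not C#C. No other fragment satisfies the full query, so there is no match.

No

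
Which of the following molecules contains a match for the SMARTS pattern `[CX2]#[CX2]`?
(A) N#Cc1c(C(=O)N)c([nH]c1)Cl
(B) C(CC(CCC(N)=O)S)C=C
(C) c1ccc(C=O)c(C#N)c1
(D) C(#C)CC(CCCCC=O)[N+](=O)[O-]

[CX2]#[CX2] describes a carbon-carbon triple bond (an alkyne).
(A) has a nitrile (-C#N) but the triple bond is C#N, not C#C.
(B) has a vinyl group (-CH=CH2) but the C=C is a double bond; both carbons are CX3, not CX2.
(C) has a nitrile (-C#N) but the triple bond is C#N, not C#C.
(D) contains an ethynyl group (-C#CH), which satisfies every atom and bond constraint.
So the answer is (D).

D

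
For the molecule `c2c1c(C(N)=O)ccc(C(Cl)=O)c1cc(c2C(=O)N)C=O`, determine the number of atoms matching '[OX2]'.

0

The query [OX2] means: aliphatic oxygen with two total connections — ether, hydroxyl, or ester single-bond O.
Check the 21 heavy atoms by environment: 10× c (aromatic, X3) → no; 4× C (X3) → no; 4× O (X1) → no; 2× N (X3) → no; 1× Cl (X1) → no.
No environment satisfies the query, so 0 matching atoms.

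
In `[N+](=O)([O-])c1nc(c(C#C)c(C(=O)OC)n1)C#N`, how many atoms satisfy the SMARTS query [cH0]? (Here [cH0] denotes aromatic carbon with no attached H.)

The query [cH0] means: aromatic carbon with no attached hydrogen (substituted or ring-fusion).
Check the 17 heavy atoms by environment: 2× n (aromatic, H0) → no; 4× c (aromatic, H0) → match; 3× C (H0) → no; 1× N (H0) → no; 1× C (H1) → no; 1× N (charge +1, H0) → no; 1× O (charge -1, H0) → no; 3× O (H0) → no; 1× C (H3) → no.
That gives 4 matching atoms.

4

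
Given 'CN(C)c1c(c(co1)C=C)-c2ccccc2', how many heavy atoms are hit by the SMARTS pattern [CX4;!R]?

The query [CX4;!R] means: aliphatic carbon with four total connections, not in a ring.
Check the 16 heavy atoms by environment: 1× o (aromatic, X2, in 5-ring) → no; 4× c (aromatic, X3, in 5-ring) → no; 1× N (X3, acyclic) → no; 2× C (X4, acyclic) → match; 6× c (aromatic, X3, in 6-ring) → no; 2× C (X3, acyclic) → no.
That gives 2 matching atoms.

2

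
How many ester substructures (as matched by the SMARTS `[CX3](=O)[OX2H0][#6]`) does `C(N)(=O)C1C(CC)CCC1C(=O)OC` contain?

[CX3](=O)[OX2H0][#6] is the SMARTS for an ester: a carbonyl carbon bonded to an oxygen that is itself bonded to carbon (no H on that O).
Exactly one fragment in the molecule meets all constraints, giving 1 match.

1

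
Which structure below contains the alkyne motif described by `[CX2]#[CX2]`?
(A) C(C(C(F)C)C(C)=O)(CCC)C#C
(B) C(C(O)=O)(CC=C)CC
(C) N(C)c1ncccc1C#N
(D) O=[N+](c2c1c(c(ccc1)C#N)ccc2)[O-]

A

[CX2]#[CX2] describes a carbon-carbon triple bond (an alkyne).
(A) contains an ethynyl group (-C#CH), which satisfies every atom and bond constraint.
(B) has a vinyl group (-CH=CH2) but the C=C is a double bond; both carbons are CX3, not CX2.
(C) has a nitrile (-C#N) but the triple bond is C#N, not C#C.
(D) has a nitrile (-C#N) but the triple bond is C#N, not C#C.
So the answer is (A).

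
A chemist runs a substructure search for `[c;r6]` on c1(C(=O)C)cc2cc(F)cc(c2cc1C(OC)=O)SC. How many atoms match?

10

The query [c;r6] means: aromatic carbon that belongs to a six-membered ring.
Check the 20 heavy atoms by environment: 10× c (aromatic, in 6-ring) → match; 1× S (acyclic) → no; 5× C (acyclic) → no; 3× O (acyclic) → no; 1× F (acyclic) → no.
That gives 10 matching atoms.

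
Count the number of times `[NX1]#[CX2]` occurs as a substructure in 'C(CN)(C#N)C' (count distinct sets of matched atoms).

1

[NX1]#[CX2] is the SMARTS for a nitrile: a nitrogen triple-bonded to a two-connected carbon.
Exactly one fragment in the molecule meets all constraints, giving 1 match.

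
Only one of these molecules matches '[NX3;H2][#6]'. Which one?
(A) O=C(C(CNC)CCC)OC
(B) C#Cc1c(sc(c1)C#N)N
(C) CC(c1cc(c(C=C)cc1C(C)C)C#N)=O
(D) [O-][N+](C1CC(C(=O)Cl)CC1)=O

B

[NX3;H2][#6] describes a trivalent nitrogen with two H attached to carbon (a primary amine).
(A) has an N-methylamino group (-NHCH3) but the nitrogen bears two carbons and only one H (H1), not H2.
(B) contains a primary amino group (-NH2), which satisfies every atom and bond constraint.
(C) has a nitrile (-C#N) but the nitrogen is NX1 (triple-bonded), not NX3 with two H.
(D) has a nitro group (-[N+](=O)[O-]) but the nitrogen is [N+] with no H, not NX3H2.
So the answer is (B).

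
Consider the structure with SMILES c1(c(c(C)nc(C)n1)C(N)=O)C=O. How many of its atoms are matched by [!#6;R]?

2

The query [!#6;R] means: non-carbon atom that is part of a ring.
Check the 13 heavy atoms by environment: 2× n (aromatic, in 6-ring) → match; 4× c (aromatic, in 6-ring) → no; 4× C (acyclic) → no; 2× O (acyclic) → no; 1× N (acyclic) → no.
That gives 2 matching atoms.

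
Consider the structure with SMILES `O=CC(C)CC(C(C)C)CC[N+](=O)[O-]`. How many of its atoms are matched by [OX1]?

The query [OX1] means: aliphatic oxygen with one total connection — typically a carbonyl =O or an oxide.
Check the 14 heavy atoms by environment: 9× C (X4) → no; 1× N (charge +1, X3) → no; 1× O (charge -1, X1) → match; 2× O (X1) → match; 1× C (X3) → no.
Summing the matching environments: 1 + 2 = 3 matching atoms.

3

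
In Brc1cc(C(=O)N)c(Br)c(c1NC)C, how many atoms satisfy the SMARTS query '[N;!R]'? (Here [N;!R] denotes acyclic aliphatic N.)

2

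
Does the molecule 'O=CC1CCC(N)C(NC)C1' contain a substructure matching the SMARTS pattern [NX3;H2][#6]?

Yes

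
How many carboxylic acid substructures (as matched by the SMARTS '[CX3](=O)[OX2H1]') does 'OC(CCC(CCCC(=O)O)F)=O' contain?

2

[CX3](=O)[OX2H1] is the SMARTS for a carboxylic acid: an sp2 carbon double-bonded to O and single-bonded to an -OH oxygen.
The molecule carries 2 separate instances of a carboxylic acid group (-C(=O)OH) meeting every constraint; each maps to a distinct set of atoms, giving 2 matches.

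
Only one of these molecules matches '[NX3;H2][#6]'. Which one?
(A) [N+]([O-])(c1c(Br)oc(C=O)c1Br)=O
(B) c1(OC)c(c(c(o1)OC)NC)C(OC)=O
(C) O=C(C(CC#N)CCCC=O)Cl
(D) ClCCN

D

[NX3;H2][#6] describes a trivalent nitrogen with two H attached to carbon (a primary amine).
(A) has a nitro group (-[N+](=O)[O-]) but the nitrogen is [N+] with no H, not NX3H2.
(B) has an N-methylamino group (-NHCH3) but the nitrogen bears two carbons and only one H (H1), not H2.
(C) has a nitrile (-C#N) but the nitrogen is NX1 (triple-bonded), not NX3 with two H.
(D) contains a primary amino group (-NH2), which satisfies every atom and bond constraint.
So the answer is (D).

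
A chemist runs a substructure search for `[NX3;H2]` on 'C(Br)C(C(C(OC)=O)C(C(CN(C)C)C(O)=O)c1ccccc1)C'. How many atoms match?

0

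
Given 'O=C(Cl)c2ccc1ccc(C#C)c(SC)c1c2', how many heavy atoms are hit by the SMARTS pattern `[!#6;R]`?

0

The query [!#6;R] means: non-carbon atom that is part of a ring.
Check the 17 heavy atoms by environment: 10× c (aromatic, in 6-ring) → no; 1× S (acyclic) → no; 4× C (acyclic) → no; 1× O (acyclic) → no; 1× Cl (acyclic) → no.
No environment satisfies the query, so 0 matching atoms.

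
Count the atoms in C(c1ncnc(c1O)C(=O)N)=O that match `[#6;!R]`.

The query [#6;!R] means: carbon not in any ring.
Check the 12 heavy atoms by environment: 2× n (aromatic, in 6-ring) → no; 4× c (aromatic, in 6-ring) → no; 2× C (acyclic) → match; 3× O (acyclic) → no; 1× N (acyclic) → no.
That gives 2 matching atoms.

2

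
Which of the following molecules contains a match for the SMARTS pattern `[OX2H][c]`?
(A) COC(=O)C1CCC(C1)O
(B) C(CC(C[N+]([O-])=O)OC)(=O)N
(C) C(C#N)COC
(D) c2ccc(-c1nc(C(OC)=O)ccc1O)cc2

D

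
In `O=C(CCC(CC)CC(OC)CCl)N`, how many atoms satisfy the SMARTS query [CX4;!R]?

9

Check the 14 heavy atoms by environment: 9× C (X4, acyclic) → match; 1× O (X2, acyclic) → no; 1× C (X3, acyclic) → no; 1× O (X1, acyclic) → no; 1× N (X3, acyclic) → no; 1× Cl (X1, acyclic) → no.
That gives 9 matching atoms.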